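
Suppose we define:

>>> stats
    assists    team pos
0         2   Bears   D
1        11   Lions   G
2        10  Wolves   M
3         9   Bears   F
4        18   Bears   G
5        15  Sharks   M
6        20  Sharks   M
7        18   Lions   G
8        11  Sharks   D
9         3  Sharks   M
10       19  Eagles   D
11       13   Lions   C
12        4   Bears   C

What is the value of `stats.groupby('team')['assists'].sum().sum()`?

group by team, sum of assists:
team
Bears     33
Eagles    19
Lions     42
Sharks    49
Wolves    10
Name: assists, dtype: int64
Taking the sum of the resulting series gives 153.

153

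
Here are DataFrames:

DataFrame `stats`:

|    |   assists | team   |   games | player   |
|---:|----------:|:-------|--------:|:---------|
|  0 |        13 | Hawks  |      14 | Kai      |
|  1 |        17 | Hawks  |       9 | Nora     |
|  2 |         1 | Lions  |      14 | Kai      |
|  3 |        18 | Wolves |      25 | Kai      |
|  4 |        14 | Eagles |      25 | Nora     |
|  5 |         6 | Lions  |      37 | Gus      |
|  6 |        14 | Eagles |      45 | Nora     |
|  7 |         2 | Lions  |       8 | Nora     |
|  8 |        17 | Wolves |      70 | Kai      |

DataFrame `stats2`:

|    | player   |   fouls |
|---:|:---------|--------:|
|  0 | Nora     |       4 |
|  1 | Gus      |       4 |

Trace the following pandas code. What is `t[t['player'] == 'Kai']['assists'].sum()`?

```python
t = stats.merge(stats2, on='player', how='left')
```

merge on 'player' (how='left') → 9 rows:
   assists    team  games player  fouls
0       13   Hawks     14    Kai    NaN
1       17   Hawks      9   Nora    4.0
2        1   Lions     14    Kai    NaN
3       18  Wolves     25    Kai    NaN
4       14  Eagles     25   Nora    4.0
5        6   Lions     37    Gus    4.0
6       14  Eagles     45   Nora    4.0
7        2   Lions      8   Nora    4.0
8       17  Wolves     70    Kai    NaN
filter rows where player == 'Kai':
   assists    team  games player  fouls
0       13   Hawks     14    Kai    NaN
2        1   Lions     14    Kai    NaN
3       18  Wolves     25    Kai    NaN
8       17  Wolves     70    Kai    NaN
The sum of column 'assists' is 49.

49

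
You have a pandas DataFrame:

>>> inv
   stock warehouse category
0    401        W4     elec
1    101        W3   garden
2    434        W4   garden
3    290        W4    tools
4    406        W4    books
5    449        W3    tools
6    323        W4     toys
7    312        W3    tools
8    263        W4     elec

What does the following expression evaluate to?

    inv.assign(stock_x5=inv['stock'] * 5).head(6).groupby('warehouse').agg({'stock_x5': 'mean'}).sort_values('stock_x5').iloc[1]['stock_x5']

1913.75

add column stock_x5 = inv['stock'] * 5:
   stock warehouse category  stock_x5
0    401        W4     elec      2005
1    101        W3   garden       505
2    434        W4   garden      2170
3    290        W4    tools      1450
4    406        W4    books      2030
5    449        W3    tools      2245
6    323        W4     toys      1615
7    312        W3    tools      1560
8    263        W4     elec      1315
take first 6 rows:
   stock warehouse category  stock_x5
0    401        W4     elec      2005
1    101        W3   garden       505
2    434        W4   garden      2170
3    290        W4    tools      1450
4    406        W4    books      2030
5    449        W3    tools      2245
group by warehouse, mean of stock_x5:
           stock_x5
warehouse          
W3          1375.00
W4          1913.75
sort by stock_x5:
           stock_x5
warehouse          
W3          1375.00
W4          1913.75
Then the value at position 1, column 'stock_x5': 1913.75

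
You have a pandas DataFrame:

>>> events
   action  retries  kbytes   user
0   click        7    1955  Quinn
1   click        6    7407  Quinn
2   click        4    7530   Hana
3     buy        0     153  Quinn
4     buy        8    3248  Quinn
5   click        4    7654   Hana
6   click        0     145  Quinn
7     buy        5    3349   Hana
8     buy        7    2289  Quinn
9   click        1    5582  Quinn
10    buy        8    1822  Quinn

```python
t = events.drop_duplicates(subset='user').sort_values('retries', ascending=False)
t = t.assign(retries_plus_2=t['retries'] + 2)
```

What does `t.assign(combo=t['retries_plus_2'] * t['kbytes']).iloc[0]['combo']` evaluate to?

drop duplicate user (keep=first):
  action  retries  kbytes   user
0  click        7    1955  Quinn
2  click        4    7530   Hana
sort by retries descending:
  action  retries  kbytes   user
0  click        7    1955  Quinn
2  click        4    7530   Hana
add column retries_plus_2 = t['retries'] + 2:
  action  retries  kbytes   user  retries_plus_2
0  click        7    1955  Quinn               9
2  click        4    7530   Hana               6
add column combo = t['retries_plus_2'] * t['kbytes']:
  action  retries  kbytes   user  retries_plus_2  combo
0  click        7    1955  Quinn               9  17595
2  click        4    7530   Hana               6  45180

17595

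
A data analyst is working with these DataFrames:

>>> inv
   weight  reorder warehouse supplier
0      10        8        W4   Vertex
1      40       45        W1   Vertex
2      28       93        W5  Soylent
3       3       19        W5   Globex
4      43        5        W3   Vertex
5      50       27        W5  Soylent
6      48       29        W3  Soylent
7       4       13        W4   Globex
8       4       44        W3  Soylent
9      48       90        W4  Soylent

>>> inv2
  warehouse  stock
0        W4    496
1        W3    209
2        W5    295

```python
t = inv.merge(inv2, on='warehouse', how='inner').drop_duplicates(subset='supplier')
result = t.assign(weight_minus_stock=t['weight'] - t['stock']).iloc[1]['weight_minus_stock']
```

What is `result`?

merge on 'warehouse' (how='inner') → 9 rows:
   weight  reorder warehouse supplier  stock
0      10        8        W4   Vertex    496
1      28       93        W5  Soylent    295
2       3       19        W5   Globex    295
3      43        5        W3   Vertex    209
4      50       27        W5  Soylent    295
5      48       29        W3  Soylent    209
6       4       13        W4   Globex    496
7       4       44        W3  Soylent    209
8      48       90        W4  Soylent    496
drop duplicate supplier (keep=first):
   weight  reorder warehouse supplier  stock
0      10        8        W4   Vertex    496
1      28       93        W5  Soylent    295
2       3       19        W5   Globex    295
add column weight_minus_stock = t['weight'] - t['stock']:
   weight  reorder warehouse supplier  stock  weight_minus_stock
0      10        8        W4   Vertex    496                -486
1      28       93        W5  Soylent    295                -267
2       3       19        W5   Globex    295                -292
value at position 1, column 'weight_minus_stock' → -267

-267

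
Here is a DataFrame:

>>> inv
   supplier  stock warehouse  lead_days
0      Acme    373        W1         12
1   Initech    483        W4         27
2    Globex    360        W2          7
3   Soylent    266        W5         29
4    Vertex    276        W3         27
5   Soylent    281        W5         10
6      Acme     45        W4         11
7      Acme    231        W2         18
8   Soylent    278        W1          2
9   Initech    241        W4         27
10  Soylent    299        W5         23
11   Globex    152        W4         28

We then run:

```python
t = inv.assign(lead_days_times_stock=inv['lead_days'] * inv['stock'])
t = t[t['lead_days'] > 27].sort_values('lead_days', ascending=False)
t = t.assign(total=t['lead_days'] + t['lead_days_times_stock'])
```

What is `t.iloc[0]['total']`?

add column lead_days_times_stock = inv['lead_days'] * inv['stock']:
   supplier  stock warehouse  lead_days  lead_days_times_stock
0      Acme    373        W1         12                   4476
1   Initech    483        W4         27                  13041
2    Globex    360        W2          7                   2520
3   Soylent    266        W5         29                   7714
4    Vertex    276        W3         27                   7452
5   Soylent    281        W5         10                   2810
6      Acme     45        W4         11                    495
7      Acme    231        W2         18                   4158
8   Soylent    278        W1          2                    556
9   Initech    241        W4         27                   6507
10  Soylent    299        W5         23                   6877
11   Globex    152        W4         28                   4256
filter rows where lead_days > 27:
   supplier  stock warehouse  lead_days  lead_days_times_stock
3   Soylent    266        W5         29                   7714
11   Globex    152        W4         28                   4256
sort by lead_days descending:
   supplier  stock warehouse  lead_days  lead_days_times_stock
3   Soylent    266        W5         29                   7714
11   Globex    152        W4         28                   4256
add column total = t['lead_days'] + t['lead_days_times_stock']:
   supplier  stock warehouse  lead_days  lead_days_times_stock  total
3   Soylent    266        W5         29                   7714   7743
11   Globex    152        W4         28                   4256   4284

7743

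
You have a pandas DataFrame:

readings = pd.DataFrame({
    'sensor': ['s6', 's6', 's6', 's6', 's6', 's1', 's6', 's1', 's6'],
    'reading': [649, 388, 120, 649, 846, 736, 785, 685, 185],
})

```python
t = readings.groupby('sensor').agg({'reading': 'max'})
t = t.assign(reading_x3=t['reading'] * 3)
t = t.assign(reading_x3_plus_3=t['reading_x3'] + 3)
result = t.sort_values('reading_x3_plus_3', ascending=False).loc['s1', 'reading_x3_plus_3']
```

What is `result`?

group by sensor, max of reading:
        reading
sensor         
s1          736
s6          846
add column reading_x3 = t['reading'] * 3:
        reading  reading_x3
sensor                     
s1          736        2208
s6          846        2538
add column reading_x3_plus_3 = t['reading_x3'] + 3:
        reading  reading_x3  reading_x3_plus_3
sensor                                        
s1          736        2208               2211
s6          846        2538               2541
sort by reading_x3_plus_3 descending:
        reading  reading_x3  reading_x3_plus_3
sensor                                        
s6          846        2538               2541
s1          736        2208               2211

2211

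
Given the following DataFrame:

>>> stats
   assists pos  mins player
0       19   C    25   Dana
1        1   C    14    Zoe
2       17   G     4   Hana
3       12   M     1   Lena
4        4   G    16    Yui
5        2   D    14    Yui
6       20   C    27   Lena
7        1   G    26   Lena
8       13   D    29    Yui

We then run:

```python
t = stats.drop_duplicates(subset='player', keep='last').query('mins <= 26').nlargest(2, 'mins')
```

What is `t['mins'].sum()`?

drop duplicate player (keep=last):
   assists pos  mins player
0       19   C    25   Dana
1        1   C    14    Zoe
2       17   G     4   Hana
7        1   G    26   Lena
8       13   D    29    Yui
filter rows where mins <= 26:
   assists pos  mins player
0       19   C    25   Dana
1        1   C    14    Zoe
2       17   G     4   Hana
7        1   G    26   Lena
take 2 rows with largest mins:
   assists pos  mins player
7        1   G    26   Lena
0       19   C    25   Dana
Reading off the sum of column 'mins', we get 51.

51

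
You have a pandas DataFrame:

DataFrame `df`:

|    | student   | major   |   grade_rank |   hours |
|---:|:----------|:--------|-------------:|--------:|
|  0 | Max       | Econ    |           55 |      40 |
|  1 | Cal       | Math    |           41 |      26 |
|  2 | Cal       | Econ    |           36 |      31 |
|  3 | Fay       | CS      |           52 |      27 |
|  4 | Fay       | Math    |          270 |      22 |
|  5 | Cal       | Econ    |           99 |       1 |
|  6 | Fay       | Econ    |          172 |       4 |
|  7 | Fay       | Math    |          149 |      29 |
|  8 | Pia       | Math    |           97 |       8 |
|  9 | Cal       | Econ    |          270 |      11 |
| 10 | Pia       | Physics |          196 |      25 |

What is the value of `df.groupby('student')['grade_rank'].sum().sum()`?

group by student, sum of grade_rank:
student
Cal    446
Fay    643
Max     55
Pia    293
Name: grade_rank, dtype: int64

1437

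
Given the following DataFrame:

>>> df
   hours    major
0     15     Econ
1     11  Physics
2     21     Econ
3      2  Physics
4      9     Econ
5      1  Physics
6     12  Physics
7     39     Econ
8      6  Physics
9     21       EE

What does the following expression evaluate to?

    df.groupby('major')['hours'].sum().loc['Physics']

group by major, sum of hours:
major
EE         21
Econ       84
Physics    32
Name: hours, dtype: int64

32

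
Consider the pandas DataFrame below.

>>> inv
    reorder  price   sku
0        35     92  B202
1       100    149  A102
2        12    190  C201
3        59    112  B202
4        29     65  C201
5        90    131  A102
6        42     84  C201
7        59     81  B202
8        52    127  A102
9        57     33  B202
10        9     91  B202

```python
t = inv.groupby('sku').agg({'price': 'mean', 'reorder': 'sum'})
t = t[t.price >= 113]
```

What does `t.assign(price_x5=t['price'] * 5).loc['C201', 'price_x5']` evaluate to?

565.0

group by sku: mean(price), sum(reorder):
           price  reorder
sku                      
A102  135.666667      242
B202   81.800000      219
C201  113.000000       83
filter rows where price >= 113:
           price  reorder
sku                      
A102  135.666667      242
C201  113.000000       83
add column price_x5 = t['price'] * 5:
           price  reorder    price_x5
sku                                  
A102  135.666667      242  678.333333
C201  113.000000       83  565.000000
Then the value at row 'C201', column 'price_x5': 565.0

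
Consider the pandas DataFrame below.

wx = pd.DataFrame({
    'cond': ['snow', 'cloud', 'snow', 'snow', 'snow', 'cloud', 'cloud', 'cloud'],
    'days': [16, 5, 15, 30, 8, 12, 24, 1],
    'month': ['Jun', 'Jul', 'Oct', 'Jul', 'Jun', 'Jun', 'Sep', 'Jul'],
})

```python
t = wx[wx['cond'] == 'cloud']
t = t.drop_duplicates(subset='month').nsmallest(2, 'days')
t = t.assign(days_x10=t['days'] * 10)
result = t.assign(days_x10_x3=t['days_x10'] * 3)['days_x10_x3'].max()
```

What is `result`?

360

filter rows where cond == 'cloud':
    cond  days month
1  cloud     5   Jul
5  cloud    12   Jun
6  cloud    24   Sep
7  cloud     1   Jul
drop duplicate month (keep=first):
    cond  days month
1  cloud     5   Jul
5  cloud    12   Jun
6  cloud    24   Sep
take 2 rows with smallest days:
    cond  days month
1  cloud     5   Jul
5  cloud    12   Jun
add column days_x10 = t['days'] * 10:
    cond  days month  days_x10
1  cloud     5   Jul        50
5  cloud    12   Jun       120
add column days_x10_x3 = t['days_x10'] * 3:
    cond  days month  days_x10  days_x10_x3
1  cloud     5   Jul        50          150
5  cloud    12   Jun       120          360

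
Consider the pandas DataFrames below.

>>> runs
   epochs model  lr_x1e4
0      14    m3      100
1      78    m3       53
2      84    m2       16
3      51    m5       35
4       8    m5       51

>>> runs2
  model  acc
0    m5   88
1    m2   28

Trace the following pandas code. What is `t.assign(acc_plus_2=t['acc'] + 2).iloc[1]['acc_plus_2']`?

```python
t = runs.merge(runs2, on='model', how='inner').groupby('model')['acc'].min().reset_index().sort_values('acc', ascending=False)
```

30

merge on 'model' (how='inner') → 3 rows:
   epochs model  lr_x1e4  acc
0      84    m2       16   28
1      51    m5       35   88
2       8    m5       51   88
group by model, min of acc:
model
m2    28
m5    88
Name: acc, dtype: int64
reset_index():
  model  acc
0    m2   28
1    m5   88
sort by acc descending:
  model  acc
1    m5   88
0    m2   28
add column acc_plus_2 = t['acc'] + 2:
  model  acc  acc_plus_2
1    m5   88          90
0    m2   28          30
Finally, value at position 1, column 'acc_plus_2' = 30.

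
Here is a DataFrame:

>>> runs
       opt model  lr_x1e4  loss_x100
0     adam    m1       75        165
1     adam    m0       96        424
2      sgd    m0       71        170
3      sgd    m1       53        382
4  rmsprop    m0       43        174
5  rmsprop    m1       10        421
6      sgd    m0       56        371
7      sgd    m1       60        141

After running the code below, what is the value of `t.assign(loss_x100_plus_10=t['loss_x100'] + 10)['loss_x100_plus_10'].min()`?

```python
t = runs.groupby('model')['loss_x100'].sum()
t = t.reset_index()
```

1119

group by model, sum of loss_x100:
model
m0    1139
m1    1109
Name: loss_x100, dtype: int64
reset_index():
  model  loss_x100
0    m0       1139
1    m1       1109
add column loss_x100_plus_10 = t['loss_x100'] + 10:
  model  loss_x100  loss_x100_plus_10
0    m0       1139               1149
1    m1       1109               1119
Hence 1119.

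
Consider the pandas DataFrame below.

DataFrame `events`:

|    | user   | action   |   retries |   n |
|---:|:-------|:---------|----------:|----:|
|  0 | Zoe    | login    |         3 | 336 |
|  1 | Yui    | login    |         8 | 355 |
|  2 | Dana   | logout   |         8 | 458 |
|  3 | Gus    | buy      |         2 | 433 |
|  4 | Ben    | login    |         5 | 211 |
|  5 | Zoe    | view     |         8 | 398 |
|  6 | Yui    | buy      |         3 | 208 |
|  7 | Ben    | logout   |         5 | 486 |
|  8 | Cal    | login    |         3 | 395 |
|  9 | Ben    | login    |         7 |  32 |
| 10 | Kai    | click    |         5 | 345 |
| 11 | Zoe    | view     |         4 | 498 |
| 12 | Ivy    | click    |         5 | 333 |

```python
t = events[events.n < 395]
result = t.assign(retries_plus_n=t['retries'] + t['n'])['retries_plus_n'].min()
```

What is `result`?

filter rows where n < 395:
   user action  retries    n
0   Zoe  login        3  336
1   Yui  login        8  355
4   Ben  login        5  211
6   Yui    buy        3  208
9   Ben  login        7   32
10  Kai  click        5  345
12  Ivy  click        5  333
add column retries_plus_n = t['retries'] + t['n']:
   user action  retries    n  retries_plus_n
0   Zoe  login        3  336             339
1   Yui  login        8  355             363
4   Ben  login        5  211             216
6   Yui    buy        3  208             211
9   Ben  login        7   32              39
10  Kai  click        5  345             350
12  Ivy  click        5  333             338
Taking the min of column 'retries_plus_n' gives 39.

39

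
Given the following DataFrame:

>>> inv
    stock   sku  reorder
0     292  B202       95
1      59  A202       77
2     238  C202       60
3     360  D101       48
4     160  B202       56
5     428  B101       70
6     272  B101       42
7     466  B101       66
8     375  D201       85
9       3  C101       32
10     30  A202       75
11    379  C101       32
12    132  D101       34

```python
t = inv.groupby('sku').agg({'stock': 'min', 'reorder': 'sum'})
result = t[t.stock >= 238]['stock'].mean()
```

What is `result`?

group by sku: min(stock), sum(reorder):
      stock  reorder
sku                 
A202     30      152
B101    272      178
B202    160      151
C101      3       64
C202    238       60
D101    132       82
D201    375       85
filter rows where stock >= 238:
      stock  reorder
sku                 
B101    272      178
C202    238       60
D201    375       85

295.0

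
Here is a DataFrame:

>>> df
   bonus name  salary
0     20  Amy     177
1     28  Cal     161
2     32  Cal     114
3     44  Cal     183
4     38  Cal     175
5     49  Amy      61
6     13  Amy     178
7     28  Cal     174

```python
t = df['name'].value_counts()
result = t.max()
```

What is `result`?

5

value_counts of name:
name
Cal    5
Amy    3
Name: count, dtype: int64
max of the resulting series → 5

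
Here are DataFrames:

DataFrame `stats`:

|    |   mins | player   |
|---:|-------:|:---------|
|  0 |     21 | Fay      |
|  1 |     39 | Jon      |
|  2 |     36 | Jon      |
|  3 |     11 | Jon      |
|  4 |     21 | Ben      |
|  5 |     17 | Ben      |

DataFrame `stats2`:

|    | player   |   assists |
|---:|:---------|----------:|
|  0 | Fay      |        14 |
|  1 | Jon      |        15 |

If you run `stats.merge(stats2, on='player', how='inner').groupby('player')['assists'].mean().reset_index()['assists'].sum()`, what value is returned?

merge on 'player' (how='inner') → 4 rows:
   mins player  assists
0    21    Fay       14
1    39    Jon       15
2    36    Jon       15
3    11    Jon       15
group by player, mean of assists:
player
Fay    14.0
Jon    15.0
Name: assists, dtype: float64
reset_index():
  player  assists
0    Fay     14.0
1    Jon     15.0

29.0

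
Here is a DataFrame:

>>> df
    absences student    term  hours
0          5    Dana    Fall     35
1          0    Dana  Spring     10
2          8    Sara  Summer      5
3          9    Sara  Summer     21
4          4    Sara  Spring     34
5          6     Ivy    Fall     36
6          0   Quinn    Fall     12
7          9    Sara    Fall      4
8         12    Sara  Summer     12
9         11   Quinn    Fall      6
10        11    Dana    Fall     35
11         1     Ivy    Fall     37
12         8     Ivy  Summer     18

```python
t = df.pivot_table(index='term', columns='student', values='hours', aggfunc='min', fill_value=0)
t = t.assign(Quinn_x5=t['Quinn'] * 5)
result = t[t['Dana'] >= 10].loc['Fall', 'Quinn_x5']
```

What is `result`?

30

pivot: rows=term, cols=student, min(hours):
student  Dana  Ivy  Quinn  Sara
term                           
Fall       35   36      6     4
Spring     10    0      0    34
Summer      0   18      0     5
add column Quinn_x5 = t['Quinn'] * 5:
student  Dana  Ivy  Quinn  Sara  Quinn_x5
term                                     
Fall       35   36      6     4        30
Spring     10    0      0    34         0
Summer      0   18      0     5         0
filter rows where Dana >= 10:
student  Dana  Ivy  Quinn  Sara  Quinn_x5
term                                     
Fall       35   36      6     4        30
Spring     10    0      0    34         0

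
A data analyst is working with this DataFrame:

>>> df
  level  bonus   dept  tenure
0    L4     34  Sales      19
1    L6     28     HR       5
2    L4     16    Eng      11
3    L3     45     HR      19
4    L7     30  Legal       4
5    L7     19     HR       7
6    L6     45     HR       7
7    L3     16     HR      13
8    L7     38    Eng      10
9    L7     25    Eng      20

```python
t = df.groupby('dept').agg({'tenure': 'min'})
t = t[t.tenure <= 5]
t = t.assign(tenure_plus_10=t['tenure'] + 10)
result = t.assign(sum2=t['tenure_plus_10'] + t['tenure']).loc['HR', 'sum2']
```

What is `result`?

group by dept, min of tenure:
       tenure
dept         
Eng        10
HR          5
Legal       4
Sales      19
filter rows where tenure <= 5:
       tenure
dept         
HR          5
Legal       4
add column tenure_plus_10 = t['tenure'] + 10:
       tenure  tenure_plus_10
dept                         
HR          5              15
Legal       4              14
add column sum2 = t['tenure_plus_10'] + t['tenure']:
       tenure  tenure_plus_10  sum2
dept                               
HR          5              15    20
Legal       4              14    18

20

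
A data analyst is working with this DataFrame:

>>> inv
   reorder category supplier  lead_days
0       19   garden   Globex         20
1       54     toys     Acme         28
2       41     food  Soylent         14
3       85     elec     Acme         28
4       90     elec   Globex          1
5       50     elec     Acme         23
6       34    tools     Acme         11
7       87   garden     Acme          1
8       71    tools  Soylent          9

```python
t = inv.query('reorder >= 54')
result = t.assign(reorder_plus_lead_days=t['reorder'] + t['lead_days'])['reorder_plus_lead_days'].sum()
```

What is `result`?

454

filter rows where reorder >= 54:
   reorder category supplier  lead_days
1       54     toys     Acme         28
3       85     elec     Acme         28
4       90     elec   Globex          1
7       87   garden     Acme          1
8       71    tools  Soylent          9
add column reorder_plus_lead_days = t['reorder'] + t['lead_days']:
   reorder category supplier  lead_days  reorder_plus_lead_days
1       54     toys     Acme         28                      82
3       85     elec     Acme         28                     113
4       90     elec   Globex          1                      91
7       87   garden     Acme          1                      88
8       71    tools  Soylent          9                      80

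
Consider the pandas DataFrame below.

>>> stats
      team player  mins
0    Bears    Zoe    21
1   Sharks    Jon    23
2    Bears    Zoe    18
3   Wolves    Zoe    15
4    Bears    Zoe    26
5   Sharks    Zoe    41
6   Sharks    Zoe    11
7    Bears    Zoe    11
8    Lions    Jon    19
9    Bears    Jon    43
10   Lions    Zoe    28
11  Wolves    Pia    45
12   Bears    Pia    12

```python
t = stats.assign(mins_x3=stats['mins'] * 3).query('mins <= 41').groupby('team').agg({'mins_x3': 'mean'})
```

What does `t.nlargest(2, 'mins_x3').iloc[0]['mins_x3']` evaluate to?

75.0

add column mins_x3 = stats['mins'] * 3:
      team player  mins  mins_x3
0    Bears    Zoe    21       63
1   Sharks    Jon    23       69
2    Bears    Zoe    18       54
3   Wolves    Zoe    15       45
4    Bears    Zoe    26       78
5   Sharks    Zoe    41      123
6   Sharks    Zoe    11       33
7    Bears    Zoe    11       33
8    Lions    Jon    19       57
9    Bears    Jon    43      129
10   Lions    Zoe    28       84
11  Wolves    Pia    45      135
12   Bears    Pia    12       36
filter rows where mins <= 41:
      team player  mins  mins_x3
0    Bears    Zoe    21       63
1   Sharks    Jon    23       69
2    Bears    Zoe    18       54
3   Wolves    Zoe    15       45
4    Bears    Zoe    26       78
5   Sharks    Zoe    41      123
6   Sharks    Zoe    11       33
7    Bears    Zoe    11       33
8    Lions    Jon    19       57
10   Lions    Zoe    28       84
12   Bears    Pia    12       36
group by team, mean of mins_x3:
        mins_x3
team           
Bears      52.8
Lions      70.5
Sharks     75.0
Wolves     45.0
take 2 rows with largest mins_x3:
        mins_x3
team           
Sharks     75.0
Lions      70.5
value at position 0, column 'mins_x3' → 75.0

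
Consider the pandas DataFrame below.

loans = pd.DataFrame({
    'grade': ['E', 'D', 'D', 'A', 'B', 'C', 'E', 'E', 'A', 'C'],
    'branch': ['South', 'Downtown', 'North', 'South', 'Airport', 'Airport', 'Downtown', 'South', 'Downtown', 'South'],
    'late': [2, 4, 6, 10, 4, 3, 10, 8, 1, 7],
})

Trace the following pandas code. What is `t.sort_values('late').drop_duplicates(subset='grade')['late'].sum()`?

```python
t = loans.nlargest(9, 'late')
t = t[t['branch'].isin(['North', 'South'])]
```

take 9 rows with largest late:
  grade    branch  late
3     A     South    10
6     E  Downtown    10
7     E     South     8
9     C     South     7
2     D     North     6
1     D  Downtown     4
4     B   Airport     4
5     C   Airport     3
0     E     South     2
filter rows where branch in ['North', 'South']:
  grade branch  late
3     A  South    10
7     E  South     8
9     C  South     7
2     D  North     6
0     E  South     2
sort by late:
  grade branch  late
0     E  South     2
2     D  North     6
9     C  South     7
7     E  South     8
3     A  South    10
drop duplicate grade (keep=first):
  grade branch  late
0     E  South     2
2     D  North     6
9     C  South     7
3     A  South    10
The sum of column 'late' is 25.

25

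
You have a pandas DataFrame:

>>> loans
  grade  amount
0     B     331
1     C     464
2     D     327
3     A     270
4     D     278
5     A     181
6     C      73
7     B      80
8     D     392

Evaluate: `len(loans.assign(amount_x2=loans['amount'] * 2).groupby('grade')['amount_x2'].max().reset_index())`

4

add column amount_x2 = loans['amount'] * 2:
  grade  amount  amount_x2
0     B     331        662
1     C     464        928
2     D     327        654
3     A     270        540
4     D     278        556
5     A     181        362
6     C      73        146
7     B      80        160
8     D     392        784
group by grade, max of amount_x2:
grade
A    540
B    662
C    928
D    784
Name: amount_x2, dtype: int64
reset_index():
  grade  amount_x2
0     A        540
1     B        662
2     C        928
3     D        784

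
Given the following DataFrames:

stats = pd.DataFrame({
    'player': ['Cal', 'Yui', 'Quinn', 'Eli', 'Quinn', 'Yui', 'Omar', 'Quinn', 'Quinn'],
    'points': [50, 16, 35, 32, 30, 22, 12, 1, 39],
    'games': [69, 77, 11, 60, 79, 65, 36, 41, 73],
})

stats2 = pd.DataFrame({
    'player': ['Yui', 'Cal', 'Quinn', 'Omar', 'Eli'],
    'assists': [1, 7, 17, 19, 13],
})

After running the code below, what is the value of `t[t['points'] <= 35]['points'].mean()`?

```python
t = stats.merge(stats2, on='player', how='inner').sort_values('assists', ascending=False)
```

merge on 'player' (how='inner') → 9 rows:
  player  points  games  assists
0    Cal      50     69        7
1    Yui      16     77        1
2  Quinn      35     11       17
3    Eli      32     60       13
4  Quinn      30     79       17
5    Yui      22     65        1
6   Omar      12     36       19
7  Quinn       1     41       17
8  Quinn      39     73       17
sort by assists descending:
  player  points  games  assists
6   Omar      12     36       19
2  Quinn      35     11       17
4  Quinn      30     79       17
7  Quinn       1     41       17
8  Quinn      39     73       17
3    Eli      32     60       13
0    Cal      50     69        7
1    Yui      16     77        1
5    Yui      22     65        1
filter rows where points <= 35:
  player  points  games  assists
6   Omar      12     36       19
2  Quinn      35     11       17
4  Quinn      30     79       17
7  Quinn       1     41       17
3    Eli      32     60       13
1    Yui      16     77        1
5    Yui      22     65        1
Taking the mean of column 'points' gives 21.1428571429.

21.1428571429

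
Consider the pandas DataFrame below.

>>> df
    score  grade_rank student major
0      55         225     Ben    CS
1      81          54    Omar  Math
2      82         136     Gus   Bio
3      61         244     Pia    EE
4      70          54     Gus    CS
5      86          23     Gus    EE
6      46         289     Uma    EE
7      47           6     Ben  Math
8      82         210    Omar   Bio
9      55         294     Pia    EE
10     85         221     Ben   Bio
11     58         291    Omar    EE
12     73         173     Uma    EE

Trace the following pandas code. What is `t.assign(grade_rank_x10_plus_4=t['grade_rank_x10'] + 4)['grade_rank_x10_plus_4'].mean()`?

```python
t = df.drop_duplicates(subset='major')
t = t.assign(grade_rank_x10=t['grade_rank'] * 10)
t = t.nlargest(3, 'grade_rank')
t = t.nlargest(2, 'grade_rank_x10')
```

drop duplicate major (keep=first):
   score  grade_rank student major
0     55         225     Ben    CS
1     81          54    Omar  Math
2     82         136     Gus   Bio
3     61         244     Pia    EE
add column grade_rank_x10 = t['grade_rank'] * 10:
   score  grade_rank student major  grade_rank_x10
0     55         225     Ben    CS            2250
1     81          54    Omar  Math             540
2     82         136     Gus   Bio            1360
3     61         244     Pia    EE            2440
take 3 rows with largest grade_rank:
   score  grade_rank student major  grade_rank_x10
3     61         244     Pia    EE            2440
0     55         225     Ben    CS            2250
2     82         136     Gus   Bio            1360
take 2 rows with largest grade_rank_x10:
   score  grade_rank student major  grade_rank_x10
3     61         244     Pia    EE            2440
0     55         225     Ben    CS            2250
add column grade_rank_x10_plus_4 = t['grade_rank_x10'] + 4:
   score  grade_rank student major  grade_rank_x10  grade_rank_x10_plus_4
3     61         244     Pia    EE            2440                   2444
0     55         225     Ben    CS            2250                   2254
Reading off the mean of column 'grade_rank_x10_plus_4', we get 2349.0.

2349.0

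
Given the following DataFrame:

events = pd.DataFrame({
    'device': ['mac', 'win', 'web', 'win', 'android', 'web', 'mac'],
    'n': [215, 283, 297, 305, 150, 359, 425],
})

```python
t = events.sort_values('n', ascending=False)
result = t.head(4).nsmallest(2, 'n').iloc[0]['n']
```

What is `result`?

297

sort by n descending:
    device    n
6      mac  425
5      web  359
3      win  305
2      web  297
1      win  283
0      mac  215
4  android  150
take first 4 rows:
  device    n
6    mac  425
5    web  359
3    win  305
2    web  297
take 2 rows with smallest n:
  device    n
2    web  297
3    win  305
The value at position 0, column 'n' is 297.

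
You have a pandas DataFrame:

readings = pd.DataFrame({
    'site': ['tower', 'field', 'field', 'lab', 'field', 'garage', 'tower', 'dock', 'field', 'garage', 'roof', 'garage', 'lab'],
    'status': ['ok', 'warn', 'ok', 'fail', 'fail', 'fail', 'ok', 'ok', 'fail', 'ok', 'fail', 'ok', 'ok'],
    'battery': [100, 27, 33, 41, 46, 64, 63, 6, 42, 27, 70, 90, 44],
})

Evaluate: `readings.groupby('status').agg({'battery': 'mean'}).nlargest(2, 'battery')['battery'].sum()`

104.457142857

group by status, mean of battery:
          battery
status           
fail    52.600000
ok      51.857143
warn    27.000000
take 2 rows with largest battery:
          battery
status           
fail    52.600000
ok      51.857143
Taking the sum of column 'battery' gives 104.457142857.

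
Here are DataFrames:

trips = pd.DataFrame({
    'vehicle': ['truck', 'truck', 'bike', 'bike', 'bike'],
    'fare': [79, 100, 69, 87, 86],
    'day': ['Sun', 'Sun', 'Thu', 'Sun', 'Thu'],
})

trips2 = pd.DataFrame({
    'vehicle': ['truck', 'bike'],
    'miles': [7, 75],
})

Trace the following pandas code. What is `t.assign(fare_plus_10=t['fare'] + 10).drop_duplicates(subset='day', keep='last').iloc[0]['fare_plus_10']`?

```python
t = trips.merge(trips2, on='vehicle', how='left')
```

merge on 'vehicle' (how='left') → 5 rows:
  vehicle  fare  day  miles
0   truck    79  Sun      7
1   truck   100  Sun      7
2    bike    69  Thu     75
3    bike    87  Sun     75
4    bike    86  Thu     75
add column fare_plus_10 = t['fare'] + 10:
  vehicle  fare  day  miles  fare_plus_10
0   truck    79  Sun      7            89
1   truck   100  Sun      7           110
2    bike    69  Thu     75            79
3    bike    87  Sun     75            97
4    bike    86  Thu     75            96
drop duplicate day (keep=last):
  vehicle  fare  day  miles  fare_plus_10
3    bike    87  Sun     75            97
4    bike    86  Thu     75            96
Then the value at position 0, column 'fare_plus_10': 97

97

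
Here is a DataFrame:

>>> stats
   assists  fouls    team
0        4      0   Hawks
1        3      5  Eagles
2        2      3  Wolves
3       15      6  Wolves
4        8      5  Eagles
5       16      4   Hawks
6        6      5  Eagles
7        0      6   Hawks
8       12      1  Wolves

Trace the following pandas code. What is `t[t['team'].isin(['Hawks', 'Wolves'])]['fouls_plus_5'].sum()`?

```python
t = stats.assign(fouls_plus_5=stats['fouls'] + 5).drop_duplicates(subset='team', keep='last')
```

17

add column fouls_plus_5 = stats['fouls'] + 5:
   assists  fouls    team  fouls_plus_5
0        4      0   Hawks             5
1        3      5  Eagles            10
2        2      3  Wolves             8
3       15      6  Wolves            11
4        8      5  Eagles            10
5       16      4   Hawks             9
6        6      5  Eagles            10
7        0      6   Hawks            11
8       12      1  Wolves             6
drop duplicate team (keep=last):
   assists  fouls    team  fouls_plus_5
6        6      5  Eagles            10
7        0      6   Hawks            11
8       12      1  Wolves             6
filter rows where team in ['Hawks', 'Wolves']:
   assists  fouls    team  fouls_plus_5
7        0      6   Hawks            11
8       12      1  Wolves             6
Taking the sum of column 'fouls_plus_5' gives 17.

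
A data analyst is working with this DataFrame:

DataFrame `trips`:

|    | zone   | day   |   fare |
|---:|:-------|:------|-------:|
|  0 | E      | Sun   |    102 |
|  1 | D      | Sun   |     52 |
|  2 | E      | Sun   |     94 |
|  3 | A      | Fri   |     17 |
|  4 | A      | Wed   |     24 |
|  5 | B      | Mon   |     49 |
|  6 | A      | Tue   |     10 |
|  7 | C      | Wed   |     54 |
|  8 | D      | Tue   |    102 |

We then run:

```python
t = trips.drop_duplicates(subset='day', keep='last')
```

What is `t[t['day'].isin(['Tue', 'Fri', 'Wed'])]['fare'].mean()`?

drop duplicate day (keep=last):
  zone  day  fare
2    E  Sun    94
3    A  Fri    17
5    B  Mon    49
7    C  Wed    54
8    D  Tue   102
filter rows where day in ['Tue', 'Fri', 'Wed']:
  zone  day  fare
3    A  Fri    17
7    C  Wed    54
8    D  Tue   102

57.6666666667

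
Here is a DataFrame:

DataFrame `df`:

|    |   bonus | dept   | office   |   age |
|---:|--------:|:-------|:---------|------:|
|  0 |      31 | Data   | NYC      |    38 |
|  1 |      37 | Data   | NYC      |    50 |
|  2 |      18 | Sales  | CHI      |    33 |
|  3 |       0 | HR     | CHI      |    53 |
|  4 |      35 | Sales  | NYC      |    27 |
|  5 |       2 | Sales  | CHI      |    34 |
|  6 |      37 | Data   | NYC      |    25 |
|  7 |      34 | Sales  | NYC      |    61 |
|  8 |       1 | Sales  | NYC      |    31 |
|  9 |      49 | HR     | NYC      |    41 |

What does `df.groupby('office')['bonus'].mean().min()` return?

6.66666666667

group by office, mean of bonus:
office
CHI     6.666667
NYC    32.000000
Name: bonus, dtype: float64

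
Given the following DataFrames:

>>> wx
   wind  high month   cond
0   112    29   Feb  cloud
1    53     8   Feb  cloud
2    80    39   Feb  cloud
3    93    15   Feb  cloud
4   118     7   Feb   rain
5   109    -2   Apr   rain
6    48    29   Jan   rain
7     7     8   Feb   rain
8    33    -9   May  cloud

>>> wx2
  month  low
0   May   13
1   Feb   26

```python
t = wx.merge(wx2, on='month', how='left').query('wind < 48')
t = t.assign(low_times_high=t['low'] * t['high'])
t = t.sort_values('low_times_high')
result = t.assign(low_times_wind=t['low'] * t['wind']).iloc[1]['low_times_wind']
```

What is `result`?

182.0

merge on 'month' (how='left') → 9 rows:
   wind  high month   cond   low
0   112    29   Feb  cloud  26.0
1    53     8   Feb  cloud  26.0
2    80    39   Feb  cloud  26.0
3    93    15   Feb  cloud  26.0
4   118     7   Feb   rain  26.0
5   109    -2   Apr   rain   NaN
6    48    29   Jan   rain   NaN
7     7     8   Feb   rain  26.0
8    33    -9   May  cloud  13.0
filter rows where wind < 48:
   wind  high month   cond   low
7     7     8   Feb   rain  26.0
8    33    -9   May  cloud  13.0
add column low_times_high = t['low'] * t['high']:
   wind  high month   cond   low  low_times_high
7     7     8   Feb   rain  26.0           208.0
8    33    -9   May  cloud  13.0          -117.0
sort by low_times_high:
   wind  high month   cond   low  low_times_high
8    33    -9   May  cloud  13.0          -117.0
7     7     8   Feb   rain  26.0           208.0
add column low_times_wind = t['low'] * t['wind']:
   wind  high month   cond   low  low_times_high  low_times_wind
8    33    -9   May  cloud  13.0          -117.0           429.0
7     7     8   Feb   rain  26.0           208.0           182.0
Then the value at position 1, column 'low_times_wind': 182.0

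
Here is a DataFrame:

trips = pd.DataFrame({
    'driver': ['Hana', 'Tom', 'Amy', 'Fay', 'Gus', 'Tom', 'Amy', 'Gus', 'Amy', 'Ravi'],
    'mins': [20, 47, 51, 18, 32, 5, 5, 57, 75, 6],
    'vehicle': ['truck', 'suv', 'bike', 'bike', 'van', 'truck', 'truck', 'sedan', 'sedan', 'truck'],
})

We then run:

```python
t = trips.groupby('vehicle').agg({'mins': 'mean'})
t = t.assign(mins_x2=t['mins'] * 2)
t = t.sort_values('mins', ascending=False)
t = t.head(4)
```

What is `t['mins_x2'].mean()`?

group by vehicle, mean of mins:
         mins
vehicle      
bike     34.5
sedan    66.0
suv      47.0
truck     9.0
van      32.0
add column mins_x2 = t['mins'] * 2:
         mins  mins_x2
vehicle               
bike     34.5     69.0
sedan    66.0    132.0
suv      47.0     94.0
truck     9.0     18.0
van      32.0     64.0
sort by mins descending:
         mins  mins_x2
vehicle               
sedan    66.0    132.0
suv      47.0     94.0
bike     34.5     69.0
van      32.0     64.0
truck     9.0     18.0
take first 4 rows:
         mins  mins_x2
vehicle               
sedan    66.0    132.0
suv      47.0     94.0
bike     34.5     69.0
van      32.0     64.0
Finally, mean of column 'mins_x2' = 89.75.

89.75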